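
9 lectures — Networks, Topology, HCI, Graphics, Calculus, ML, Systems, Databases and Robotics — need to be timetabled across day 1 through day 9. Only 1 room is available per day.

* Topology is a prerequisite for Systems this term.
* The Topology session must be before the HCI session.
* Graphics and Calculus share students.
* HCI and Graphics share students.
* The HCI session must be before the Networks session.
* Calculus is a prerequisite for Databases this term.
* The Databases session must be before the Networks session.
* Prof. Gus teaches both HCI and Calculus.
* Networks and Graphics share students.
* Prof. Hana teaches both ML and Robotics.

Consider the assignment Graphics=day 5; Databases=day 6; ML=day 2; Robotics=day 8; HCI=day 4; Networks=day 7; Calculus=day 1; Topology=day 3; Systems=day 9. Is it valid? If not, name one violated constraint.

Yes

Prof. Gus teaches both HCI and Calculus — holds.
Graphics and Calculus share students — holds.
Prof. Hana teaches both ML and Robotics — holds.
Only 1 room is available per day — holds.
Networks and Graphics share students — holds.
HCI and Graphics share students — holds.
The Topology session must be before the HCI session — holds.
The Databases session must be before the Networks session — holds.
The HCI session must be before the Networks session — holds.
Topology is a prerequisite for Systems this term — holds.
Calculus is a prerequisite for Databases this term — holds.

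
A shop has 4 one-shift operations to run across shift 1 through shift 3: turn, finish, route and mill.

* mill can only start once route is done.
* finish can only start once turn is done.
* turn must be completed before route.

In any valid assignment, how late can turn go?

Downstream work caps turn at shift 1.
turn at shift 1 is achievable: turn -> shift 1, route -> shift 2, mill -> shift 3, finish -> shift 2.

shift 1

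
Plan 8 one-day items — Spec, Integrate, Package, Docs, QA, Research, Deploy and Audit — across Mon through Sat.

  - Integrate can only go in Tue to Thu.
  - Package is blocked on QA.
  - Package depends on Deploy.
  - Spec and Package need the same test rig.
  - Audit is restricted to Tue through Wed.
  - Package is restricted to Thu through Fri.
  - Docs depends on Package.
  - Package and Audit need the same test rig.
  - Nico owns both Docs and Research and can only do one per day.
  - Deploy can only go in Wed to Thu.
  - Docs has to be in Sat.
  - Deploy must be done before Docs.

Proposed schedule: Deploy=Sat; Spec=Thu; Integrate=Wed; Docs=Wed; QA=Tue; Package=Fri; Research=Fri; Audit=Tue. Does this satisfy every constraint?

Package is restricted to Thu through Fri — holds.
Audit is restricted to Tue through Wed — holds.
Nico owns both Docs and Research and can only do one per day — holds.
Package and Audit need the same test rig — holds.
Integrate can only go in Tue to Thu — holds.
Deploy must be done before Docs — violated.
Docs depends on Package — violated.
Deploy can only go in Wed to Thu — violated.
Docs has to be in Sat — violated.
Package is blocked on QA — holds.
Package depends on Deploy — violated.
Spec and Package need the same test rig — holds.

Invalid. Deploy must be done before Docs.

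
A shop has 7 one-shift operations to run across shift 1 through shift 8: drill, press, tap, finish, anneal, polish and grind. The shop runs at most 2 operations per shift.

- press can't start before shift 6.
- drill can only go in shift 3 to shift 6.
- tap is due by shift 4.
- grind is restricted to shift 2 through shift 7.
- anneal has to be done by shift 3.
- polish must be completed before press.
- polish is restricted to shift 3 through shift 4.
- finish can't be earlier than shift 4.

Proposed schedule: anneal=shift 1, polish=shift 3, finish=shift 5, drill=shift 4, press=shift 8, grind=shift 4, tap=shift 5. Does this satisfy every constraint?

anneal has to be done by shift 3 — holds.
grind is restricted to shift 2 through shift 7 — holds.
press can't start before shift 6 — holds.
polish is restricted to shift 3 through shift 4 — holds.
polish must be completed before press — holds.
finish can't be earlier than shift 4 — holds.
The shop runs at most 2 operations per shift — holds.
tap is due by shift 4 — violated.
drill can only go in shift 3 to shift 6 — holds.

No. tap is due by shift 4 is not satisfied.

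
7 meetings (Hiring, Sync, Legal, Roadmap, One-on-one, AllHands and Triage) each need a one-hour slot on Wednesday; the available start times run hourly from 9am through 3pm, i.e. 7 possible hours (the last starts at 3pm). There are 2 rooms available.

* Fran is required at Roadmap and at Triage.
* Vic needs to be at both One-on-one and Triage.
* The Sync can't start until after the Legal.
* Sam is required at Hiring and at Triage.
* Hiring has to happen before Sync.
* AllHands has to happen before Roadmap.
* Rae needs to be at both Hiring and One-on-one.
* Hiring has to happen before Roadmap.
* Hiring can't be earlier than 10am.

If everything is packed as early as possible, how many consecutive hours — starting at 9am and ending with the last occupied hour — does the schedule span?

The precedence chain requires at least 2 distinct hours.
With at most 2 per hour and 7 meetings, at least 4 hours are needed.
Propagating the time windows through the other constraints, Sync can't land before 11am — that is hour 3 counting from 9am — so the schedule must run through at least 3 hours.
4 works (last occupied hour: 12pm): for example Roadmap -> 11am, Legal -> 9am, One-on-one -> 9am, AllHands -> 10am, Hiring -> 10am, Sync -> 11am, Triage -> 12pm.

4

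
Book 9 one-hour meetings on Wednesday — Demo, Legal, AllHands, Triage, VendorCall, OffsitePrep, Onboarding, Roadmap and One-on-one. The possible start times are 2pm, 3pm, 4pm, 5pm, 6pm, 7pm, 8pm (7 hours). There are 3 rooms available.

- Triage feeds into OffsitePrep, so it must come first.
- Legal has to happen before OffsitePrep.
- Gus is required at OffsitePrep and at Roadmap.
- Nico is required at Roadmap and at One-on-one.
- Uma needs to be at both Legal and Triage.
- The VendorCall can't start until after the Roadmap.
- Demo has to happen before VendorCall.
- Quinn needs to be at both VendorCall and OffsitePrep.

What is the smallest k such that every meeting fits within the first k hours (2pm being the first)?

3 hours

The precedence chain requires at least 2 distinct hours.
With at most 3 per hour and 9 meetings, at least 3 hours are needed.
3 works (last occupied hour: 4pm): for example Triage -> 3pm, VendorCall -> 3pm, Legal -> 2pm, OffsitePrep -> 4pm, Onboarding -> 4pm, One-on-one -> 4pm, Demo -> 2pm, Roadmap -> 2pm, AllHands -> 3pm.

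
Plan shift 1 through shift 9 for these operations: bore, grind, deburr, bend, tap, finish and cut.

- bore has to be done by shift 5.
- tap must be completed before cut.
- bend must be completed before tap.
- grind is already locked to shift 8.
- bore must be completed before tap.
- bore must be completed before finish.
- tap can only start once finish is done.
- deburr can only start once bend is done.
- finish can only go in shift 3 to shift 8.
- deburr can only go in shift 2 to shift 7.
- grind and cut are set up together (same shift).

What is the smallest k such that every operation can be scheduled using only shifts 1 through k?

8

The precedence chain requires at least 4 distinct shifts.
grind can't be placed before shift 8, so the schedule must run through at least shift 8.
8 works (last occupied shift: shift 8): for example cut -> shift 8; finish -> shift 3; bend -> shift 1; grind -> shift 8; tap -> shift 4; deburr -> shift 2; bore -> shift 1.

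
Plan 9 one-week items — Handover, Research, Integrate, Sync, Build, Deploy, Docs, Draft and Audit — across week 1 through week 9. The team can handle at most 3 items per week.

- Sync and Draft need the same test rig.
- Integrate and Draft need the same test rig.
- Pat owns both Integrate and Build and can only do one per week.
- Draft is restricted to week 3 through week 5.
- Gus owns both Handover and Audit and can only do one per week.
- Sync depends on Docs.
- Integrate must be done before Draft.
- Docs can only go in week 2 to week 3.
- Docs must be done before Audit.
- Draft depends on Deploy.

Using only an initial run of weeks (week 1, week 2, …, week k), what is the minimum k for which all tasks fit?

4 weeks

The precedence chain requires at least 2 distinct weeks.
With at most 3 per week and 9 tasks, at least 3 weeks are needed.
Draft can't be placed before week 3, so the schedule must run through at least week 3.
Could 3 weeks be enough, i.e. nothing placed later than week 3? No: Docs's window within 3 weeks is {week 2, week 3}; Draft's window within 3 weeks is {week 3}; Sync must come after Docs (at week 2 or later) → {week 3}; Draft can't share with Sync (week 3) → nothing is left.
So 3 weeks is not enough.
4 works (last occupied week: week 4): for example Deploy -> week 1; Research -> week 2; Draft -> week 3; Integrate -> week 1; Docs -> week 2; Handover -> week 1; Audit -> week 3; Sync -> week 4; Build -> week 2.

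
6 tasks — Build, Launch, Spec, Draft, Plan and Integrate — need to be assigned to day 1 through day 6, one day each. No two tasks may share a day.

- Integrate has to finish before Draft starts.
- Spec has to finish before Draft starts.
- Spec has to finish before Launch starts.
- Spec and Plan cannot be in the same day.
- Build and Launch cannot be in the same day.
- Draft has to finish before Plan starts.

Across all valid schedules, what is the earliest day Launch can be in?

day 2

Precedence pushes Launch to at least day 2.
Launch at day 2 is achievable: Integrate -> day 3; Plan -> day 5; Launch -> day 2; Build -> day 6; Draft -> day 4; Spec -> day 1.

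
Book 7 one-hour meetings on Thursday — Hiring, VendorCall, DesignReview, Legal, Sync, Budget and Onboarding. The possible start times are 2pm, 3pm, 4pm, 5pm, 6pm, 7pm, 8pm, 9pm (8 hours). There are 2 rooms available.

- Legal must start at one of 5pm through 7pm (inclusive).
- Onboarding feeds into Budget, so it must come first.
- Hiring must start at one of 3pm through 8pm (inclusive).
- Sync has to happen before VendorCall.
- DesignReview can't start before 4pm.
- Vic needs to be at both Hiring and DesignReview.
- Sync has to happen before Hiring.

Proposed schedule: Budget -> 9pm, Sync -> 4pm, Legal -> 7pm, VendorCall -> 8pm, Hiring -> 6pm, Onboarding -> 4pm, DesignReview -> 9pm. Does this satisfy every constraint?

There are 2 rooms available — holds.
DesignReview can't start before 4pm — holds.
Legal must start at one of 5pm through 7pm (inclusive) — holds.
Onboarding feeds into Budget, so it must come first — holds.
Vic needs to be at both Hiring and DesignReview — holds.
Sync has to happen before VendorCall — holds.
Hiring must start at one of 3pm through 8pm (inclusive) — holds.
Sync has to happen before Hiring — holds.

Yes, all constraints hold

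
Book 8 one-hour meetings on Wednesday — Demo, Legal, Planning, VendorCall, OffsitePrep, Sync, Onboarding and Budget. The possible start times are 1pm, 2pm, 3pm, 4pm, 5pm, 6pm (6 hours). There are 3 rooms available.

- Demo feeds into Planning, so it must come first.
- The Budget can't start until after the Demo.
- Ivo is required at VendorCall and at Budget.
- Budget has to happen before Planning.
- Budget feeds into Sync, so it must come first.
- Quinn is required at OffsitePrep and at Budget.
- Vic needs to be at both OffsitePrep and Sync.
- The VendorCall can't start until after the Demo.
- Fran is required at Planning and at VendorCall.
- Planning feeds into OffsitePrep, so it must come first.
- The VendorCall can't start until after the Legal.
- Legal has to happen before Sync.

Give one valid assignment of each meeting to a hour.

Budget=2pm; Sync=3pm; VendorCall=4pm; Legal=1pm; Onboarding=1pm; Demo=1pm; Planning=3pm; OffsitePrep=4pm

Checking: Budget(2pm) before Planning(3pm); Demo(1pm) before VendorCall(4pm); Legal(1pm) before VendorCall(4pm); Demo(1pm) before Budget(2pm); Budget(2pm) before Sync(3pm); Demo(1pm) before Planning(3pm); Legal(1pm) before Sync(3pm); Planning(3pm) before OffsitePrep(4pm); VendorCall(4pm) != Budget(2pm); OffsitePrep(4pm) != Sync(3pm); OffsitePrep(4pm) != Budget(2pm); Planning(3pm) != VendorCall(4pm); max 3 per hour (cap 3).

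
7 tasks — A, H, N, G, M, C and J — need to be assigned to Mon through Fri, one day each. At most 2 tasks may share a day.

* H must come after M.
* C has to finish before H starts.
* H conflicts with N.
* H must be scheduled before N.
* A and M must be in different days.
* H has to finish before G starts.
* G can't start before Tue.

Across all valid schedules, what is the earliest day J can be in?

Mon

J at Mon is achievable: C in Tue, M in Mon, J in Mon, A in Tue, N in Thu, H in Wed, G in Thu.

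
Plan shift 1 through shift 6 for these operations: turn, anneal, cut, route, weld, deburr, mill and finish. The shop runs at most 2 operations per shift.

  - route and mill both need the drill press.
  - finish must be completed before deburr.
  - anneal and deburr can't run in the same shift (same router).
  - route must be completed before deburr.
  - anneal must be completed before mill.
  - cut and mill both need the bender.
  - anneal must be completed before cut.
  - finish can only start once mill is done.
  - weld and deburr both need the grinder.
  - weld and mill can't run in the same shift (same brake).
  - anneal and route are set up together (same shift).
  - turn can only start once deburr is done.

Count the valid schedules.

57

Splitting on turn: it can be shift 5 (10), shift 6 (47). Listing each branch's schedules as (anneal, cut, route, weld, deburr, mill, finish) by shift number:
turn=shift 5: (1,3,1,5,4,2,3) (1,3,1,6,4,2,3) (1,4,1,3,4,2,3) (1,4,1,5,4,2,3) (1,4,1,6,4,2,3) (1,5,1,3,4,2,3) (1,5,1,6,4,2,3) (1,6,1,3,4,2,3) (1,6,1,5,4,2,3) (1,6,1,6,4,2,3) — 10.
turn=shift 6: (1,2,1,2,5,3,4) (1,2,1,4,5,3,4) (1,2,1,6,5,3,4) (1,3,1,3,5,2,4) (1,3,1,4,5,2,3) (1,3,1,4,5,2,4) (1,3,1,5,4,2,3) (1,3,1,6,4,2,3) (1,3,1,6,5,2,3) (1,3,1,6,5,2,4) (1,4,1,2,5,3,4) (1,4,1,3,4,2,3) (1,4,1,3,5,2,3) (1,4,1,3,5,2,4) (1,4,1,4,5,2,3) (1,4,1,5,4,2,3) (1,4,1,6,4,2,3) (1,4,1,6,5,2,3) (1,4,1,6,5,2,4) (1,4,1,6,5,3,4) (1,5,1,2,5,3,4) (1,5,1,3,4,2,3) (1,5,1,3,5,2,3) (1,5,1,3,5,2,4) (1,5,1,4,5,2,3) (1,5,1,4,5,2,4) (1,5,1,4,5,3,4) (1,5,1,5,4,2,3) (1,5,1,6,4,2,3) (1,5,1,6,5,2,3) (1,5,1,6,5,2,4) (1,5,1,6,5,3,4) (1,6,1,2,5,3,4) (1,6,1,3,4,2,3) (1,6,1,3,5,2,3) (1,6,1,3,5,2,4) (1,6,1,4,5,2,3) (1,6,1,4,5,2,4) (1,6,1,4,5,3,4) (1,6,1,5,4,2,3) (2,4,2,1,5,3,4) (2,4,2,6,5,3,4) (2,5,2,1,5,3,4) (2,5,2,4,5,3,4) (2,5,2,6,5,3,4) (2,6,2,1,5,3,4) (2,6,2,4,5,3,4) — 47.
Summing: 10 + 47 = 57.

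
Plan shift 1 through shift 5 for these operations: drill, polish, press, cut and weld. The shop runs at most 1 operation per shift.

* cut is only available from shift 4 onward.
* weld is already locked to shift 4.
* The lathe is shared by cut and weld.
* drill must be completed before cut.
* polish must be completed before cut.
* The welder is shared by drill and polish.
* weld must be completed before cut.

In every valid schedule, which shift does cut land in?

shift 5

cut's window is shift 4–shift 5.
weld is fixed at shift 4, and cut can't share a shift with weld.
So cut must be shift 5.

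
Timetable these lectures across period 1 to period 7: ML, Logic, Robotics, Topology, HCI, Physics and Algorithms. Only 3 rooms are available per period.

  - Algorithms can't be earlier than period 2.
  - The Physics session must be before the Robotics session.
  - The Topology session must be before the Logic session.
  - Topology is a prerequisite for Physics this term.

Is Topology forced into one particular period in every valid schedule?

No

Topology can be period 1 (e.g. HCI=period 1, ML=period 1, Physics=period 2, Logic=period 2, Topology=period 1, Algorithms=period 2, Robotics=period 3) or period 2 (e.g. Logic in period 3, HCI in period 1, Topology in period 2, Robotics in period 4, Algorithms in period 2, Physics in period 3, ML in period 1).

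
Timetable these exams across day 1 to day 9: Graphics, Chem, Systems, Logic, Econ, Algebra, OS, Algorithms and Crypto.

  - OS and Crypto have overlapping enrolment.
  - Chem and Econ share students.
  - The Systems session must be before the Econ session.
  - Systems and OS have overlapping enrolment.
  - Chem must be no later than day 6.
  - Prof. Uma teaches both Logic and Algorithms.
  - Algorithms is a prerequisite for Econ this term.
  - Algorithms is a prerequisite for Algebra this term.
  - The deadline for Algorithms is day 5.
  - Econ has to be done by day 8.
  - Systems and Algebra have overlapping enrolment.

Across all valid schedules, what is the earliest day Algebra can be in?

day 2

Precedence pushes Algebra to at least day 2.
Algebra at day 2 is achievable: Graphics=day 1, Crypto=day 1, Algebra=day 2, Systems=day 1, Econ=day 2, Logic=day 2, Algorithms=day 1, Chem=day 1, OS=day 2.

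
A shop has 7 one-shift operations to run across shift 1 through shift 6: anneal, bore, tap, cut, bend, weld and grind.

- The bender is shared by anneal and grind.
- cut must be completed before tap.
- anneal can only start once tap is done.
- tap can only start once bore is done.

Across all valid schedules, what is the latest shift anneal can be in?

shift 6

Precedence pushes anneal to at least shift 3.
anneal at shift 6 is achievable: bend in shift 1, cut in shift 1, tap in shift 2, bore in shift 1, weld in shift 1, anneal in shift 6, grind in shift 1.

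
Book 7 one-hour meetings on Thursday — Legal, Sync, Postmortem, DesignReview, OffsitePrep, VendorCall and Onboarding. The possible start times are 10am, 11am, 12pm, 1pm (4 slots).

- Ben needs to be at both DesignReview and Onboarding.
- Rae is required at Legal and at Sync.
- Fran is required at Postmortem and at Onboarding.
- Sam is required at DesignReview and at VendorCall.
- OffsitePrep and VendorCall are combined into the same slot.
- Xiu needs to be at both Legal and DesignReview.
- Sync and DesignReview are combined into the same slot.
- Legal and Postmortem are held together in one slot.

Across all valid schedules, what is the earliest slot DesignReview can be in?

DesignReview at 10am is achievable: Sync=10am, DesignReview=10am, Legal=11am, VendorCall=11am, Onboarding=12pm, OffsitePrep=11am, Postmortem=11am.

10am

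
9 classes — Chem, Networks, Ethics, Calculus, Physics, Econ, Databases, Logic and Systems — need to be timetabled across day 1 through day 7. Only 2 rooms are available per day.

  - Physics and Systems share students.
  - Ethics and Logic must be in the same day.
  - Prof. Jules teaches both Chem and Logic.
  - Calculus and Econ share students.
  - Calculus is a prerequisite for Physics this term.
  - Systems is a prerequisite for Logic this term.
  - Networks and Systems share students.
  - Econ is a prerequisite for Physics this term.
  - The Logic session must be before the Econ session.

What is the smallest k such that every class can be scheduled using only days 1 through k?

5

The precedence chain requires at least 4 distinct days.
With at most 2 per day and 9 classes, at least 5 days are needed.
5 works (last occupied day: day 5): for example Networks -> day 4, Systems -> day 1, Ethics -> day 2, Econ -> day 3, Physics -> day 4, Databases -> day 5, Logic -> day 2, Chem -> day 3, Calculus -> day 1.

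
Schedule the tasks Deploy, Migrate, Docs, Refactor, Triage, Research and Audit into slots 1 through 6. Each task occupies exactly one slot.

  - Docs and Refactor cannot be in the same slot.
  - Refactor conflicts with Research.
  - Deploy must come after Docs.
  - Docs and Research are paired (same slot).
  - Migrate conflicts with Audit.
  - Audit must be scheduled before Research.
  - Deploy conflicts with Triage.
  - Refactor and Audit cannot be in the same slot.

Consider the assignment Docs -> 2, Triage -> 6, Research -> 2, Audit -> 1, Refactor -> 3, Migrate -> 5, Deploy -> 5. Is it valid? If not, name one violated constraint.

Yes

Deploy must come after Docs — holds.
Audit must be scheduled before Research — holds.
Deploy conflicts with Triage — holds.
Refactor conflicts with Research — holds.
Refactor and Audit cannot be in the same slot — holds.
Migrate conflicts with Audit — holds.
Docs and Refactor cannot be in the same slot — holds.
Docs and Research are paired (same slot) — holds.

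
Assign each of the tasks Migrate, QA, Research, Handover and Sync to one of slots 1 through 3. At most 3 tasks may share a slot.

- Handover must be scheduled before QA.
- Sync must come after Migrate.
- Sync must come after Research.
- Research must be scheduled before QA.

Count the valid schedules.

13

Splitting on Migrate: it can be 1 (8), 2 (5). Listing each branch's schedules as (QA, Research, Handover, Sync):
Migrate=1: (2,1,1,2) (2,1,1,3) (3,1,1,2) (3,1,1,3) (3,1,2,2) (3,1,2,3) (3,2,1,3) (3,2,2,3) — 8.
Migrate=2: (2,1,1,3) (3,1,1,3) (3,1,2,3) (3,2,1,3) (3,2,2,3) — 5.
Summing: 8 + 5 = 13.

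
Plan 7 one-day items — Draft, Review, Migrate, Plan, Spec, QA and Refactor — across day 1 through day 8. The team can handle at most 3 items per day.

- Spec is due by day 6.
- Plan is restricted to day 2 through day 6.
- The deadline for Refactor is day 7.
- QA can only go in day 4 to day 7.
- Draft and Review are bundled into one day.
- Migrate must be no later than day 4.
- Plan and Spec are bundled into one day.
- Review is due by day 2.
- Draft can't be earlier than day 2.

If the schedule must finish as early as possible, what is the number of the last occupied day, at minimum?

With at most 3 per day and 7 tasks, at least 3 days are needed.
QA can't be placed before day 4, so the schedule must run through at least day 4.
4 works (last occupied day: day 4): for example Draft in day 2, QA in day 4, Review in day 2, Spec in day 3, Refactor in day 1, Migrate in day 1, Plan in day 3.

day 4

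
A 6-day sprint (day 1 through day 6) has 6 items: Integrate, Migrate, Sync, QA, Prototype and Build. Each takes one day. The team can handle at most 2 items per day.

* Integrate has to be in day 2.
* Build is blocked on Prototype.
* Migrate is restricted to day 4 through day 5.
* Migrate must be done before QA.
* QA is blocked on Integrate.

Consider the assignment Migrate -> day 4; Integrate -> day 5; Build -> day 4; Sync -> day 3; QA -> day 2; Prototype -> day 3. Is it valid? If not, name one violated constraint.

No — it violates: QA is blocked on Integrate

QA is blocked on Integrate — violated.
Migrate is restricted to day 4 through day 5 — holds.
The team can handle at most 2 items per day — holds.
Integrate has to be in day 2 — violated.
Migrate must be done before QA — violated.
Build is blocked on Prototype — holds.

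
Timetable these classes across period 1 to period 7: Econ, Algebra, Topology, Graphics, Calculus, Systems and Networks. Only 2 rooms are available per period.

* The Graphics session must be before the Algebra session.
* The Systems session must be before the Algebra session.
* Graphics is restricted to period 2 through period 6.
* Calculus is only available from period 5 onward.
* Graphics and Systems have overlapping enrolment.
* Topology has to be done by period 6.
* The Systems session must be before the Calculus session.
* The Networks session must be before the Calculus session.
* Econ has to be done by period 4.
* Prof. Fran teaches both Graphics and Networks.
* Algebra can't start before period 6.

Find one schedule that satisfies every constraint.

Calculus=period 5, Graphics=period 2, Networks=period 3, Systems=period 3, Econ=period 1, Algebra=period 6, Topology=period 1

Checking: Systems(period 3) before Calculus(period 5); Graphics(period 2) before Algebra(period 6); Systems(period 3) before Algebra(period 6); Networks(period 3) before Calculus(period 5); Graphics(period 2) != Systems(period 3); Graphics(period 2) != Networks(period 3); Topology=period 1 in [period 1,period 6]; Calculus=period 5 in [period 5,period 7]; Graphics=period 2 in [period 2,period 6]; Algebra=period 6 in [period 6,period 7]; Econ=period 1 in [period 1,period 4]; max 2 per period (cap 2).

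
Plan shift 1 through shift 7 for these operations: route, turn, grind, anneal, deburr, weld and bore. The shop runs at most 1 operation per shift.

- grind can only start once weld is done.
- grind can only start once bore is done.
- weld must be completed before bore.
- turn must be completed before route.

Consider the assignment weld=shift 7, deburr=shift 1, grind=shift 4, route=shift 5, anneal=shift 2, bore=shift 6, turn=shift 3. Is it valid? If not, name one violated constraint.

No. grind can only start once weld is done is not satisfied.

turn must be completed before route — holds.
The shop runs at most 1 operation per shift — holds.
grind can only start once bore is done — violated.
grind can only start once weld is done — violated.
weld must be completed before bore — violated.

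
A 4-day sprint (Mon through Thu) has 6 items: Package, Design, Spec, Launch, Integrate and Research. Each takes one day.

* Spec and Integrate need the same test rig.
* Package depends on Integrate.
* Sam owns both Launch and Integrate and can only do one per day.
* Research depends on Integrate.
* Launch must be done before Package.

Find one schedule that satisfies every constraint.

Design=Mon; Research=Tue; Spec=Tue; Integrate=Mon; Launch=Tue; Package=Wed

Checking: Integrate(Mon) before Research(Tue); Integrate(Mon) before Package(Wed); Launch(Tue) before Package(Wed); Launch(Tue) != Integrate(Mon); Spec(Tue) != Integrate(Mon).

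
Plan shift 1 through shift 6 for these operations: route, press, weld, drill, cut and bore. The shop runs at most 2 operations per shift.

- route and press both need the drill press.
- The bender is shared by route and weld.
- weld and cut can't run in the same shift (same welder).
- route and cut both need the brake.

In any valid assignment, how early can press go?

press at shift 1 is achievable: route in shift 2; press in shift 1; bore in shift 3; cut in shift 3; drill in shift 2; weld in shift 1.

shift 1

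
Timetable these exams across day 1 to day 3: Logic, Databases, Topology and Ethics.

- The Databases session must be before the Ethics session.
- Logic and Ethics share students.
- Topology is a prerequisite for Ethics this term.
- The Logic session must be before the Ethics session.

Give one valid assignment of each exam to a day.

Topology=day 1; Logic=day 1; Databases=day 1; Ethics=day 2

Checking: Topology(day 1) before Ethics(day 2); Databases(day 1) before Ethics(day 2); Logic(day 1) before Ethics(day 2); Logic(day 1) != Ethics(day 2).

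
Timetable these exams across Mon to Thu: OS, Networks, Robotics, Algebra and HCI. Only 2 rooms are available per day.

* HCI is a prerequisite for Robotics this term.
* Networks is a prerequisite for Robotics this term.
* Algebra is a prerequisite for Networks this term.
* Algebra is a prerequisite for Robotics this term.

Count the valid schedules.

Splitting on OS: it can be Mon (8), Tue (8), Wed (9), Thu (11). Listing each branch's schedules as (Networks, Robotics, Algebra, HCI):
OS=Mon: (Tue,Wed,Mon,Tue) (Tue,Thu,Mon,Tue) (Tue,Thu,Mon,Wed) (Wed,Thu,Mon,Tue) (Wed,Thu,Mon,Wed) (Wed,Thu,Tue,Mon) (Wed,Thu,Tue,Tue) (Wed,Thu,Tue,Wed) — 8.
OS=Tue: (Tue,Wed,Mon,Mon) (Tue,Thu,Mon,Mon) (Tue,Thu,Mon,Wed) (Wed,Thu,Mon,Mon) (Wed,Thu,Mon,Tue) (Wed,Thu,Mon,Wed) (Wed,Thu,Tue,Mon) (Wed,Thu,Tue,Wed) — 8.
OS=Wed: (Tue,Wed,Mon,Mon) (Tue,Wed,Mon,Tue) (Tue,Thu,Mon,Mon) (Tue,Thu,Mon,Tue) (Tue,Thu,Mon,Wed) (Wed,Thu,Mon,Mon) (Wed,Thu,Mon,Tue) (Wed,Thu,Tue,Mon) (Wed,Thu,Tue,Tue) — 9.
OS=Thu: (Tue,Wed,Mon,Mon) (Tue,Wed,Mon,Tue) (Tue,Thu,Mon,Mon) (Tue,Thu,Mon,Tue) (Tue,Thu,Mon,Wed) (Wed,Thu,Mon,Mon) (Wed,Thu,Mon,Tue) (Wed,Thu,Mon,Wed) (Wed,Thu,Tue,Mon) (Wed,Thu,Tue,Tue) (Wed,Thu,Tue,Wed) — 11.
Summing: 8 + 8 + 9 + 11 = 36.

36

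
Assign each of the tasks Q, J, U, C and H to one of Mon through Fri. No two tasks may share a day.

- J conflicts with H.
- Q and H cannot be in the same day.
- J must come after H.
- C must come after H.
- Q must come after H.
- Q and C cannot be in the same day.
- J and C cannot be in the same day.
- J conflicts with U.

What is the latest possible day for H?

Tue

Downstream work caps H at Thu.
H at Tue is achievable: J in Thu, C in Fri, U in Mon, Q in Wed, H in Tue.
Nothing later works — the conflict and capacity constraints rule out every day after Tue.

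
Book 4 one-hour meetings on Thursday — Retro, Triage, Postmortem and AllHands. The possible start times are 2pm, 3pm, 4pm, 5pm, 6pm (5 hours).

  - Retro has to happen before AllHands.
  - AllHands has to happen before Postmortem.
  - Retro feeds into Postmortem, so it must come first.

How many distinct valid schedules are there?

50

Splitting on Retro: it can be 2pm (30), 3pm (15), 4pm (5). Listing each branch's schedules as (Triage, Postmortem, AllHands):
Retro=2pm: (2pm,4pm,3pm) (2pm,5pm,3pm) (2pm,5pm,4pm) (2pm,6pm,3pm) (2pm,6pm,4pm) (2pm,6pm,5pm) (3pm,4pm,3pm) (3pm,5pm,3pm) (3pm,5pm,4pm) (3pm,6pm,3pm) (3pm,6pm,4pm) (3pm,6pm,5pm) (4pm,4pm,3pm) (4pm,5pm,3pm) (4pm,5pm,4pm) (4pm,6pm,3pm) (4pm,6pm,4pm) (4pm,6pm,5pm) (5pm,4pm,3pm) (5pm,5pm,3pm) (5pm,5pm,4pm) (5pm,6pm,3pm) (5pm,6pm,4pm) (5pm,6pm,5pm) (6pm,4pm,3pm) (6pm,5pm,3pm) (6pm,5pm,4pm) (6pm,6pm,3pm) (6pm,6pm,4pm) (6pm,6pm,5pm) — 30.
Retro=3pm: (2pm,5pm,4pm) (2pm,6pm,4pm) (2pm,6pm,5pm) (3pm,5pm,4pm) (3pm,6pm,4pm) (3pm,6pm,5pm) (4pm,5pm,4pm) (4pm,6pm,4pm) (4pm,6pm,5pm) (5pm,5pm,4pm) (5pm,6pm,4pm) (5pm,6pm,5pm) (6pm,5pm,4pm) (6pm,6pm,4pm) (6pm,6pm,5pm) — 15.
Retro=4pm: (2pm,6pm,5pm) (3pm,6pm,5pm) (4pm,6pm,5pm) (5pm,6pm,5pm) (6pm,6pm,5pm) — 5.
Summing: 30 + 15 + 5 = 50.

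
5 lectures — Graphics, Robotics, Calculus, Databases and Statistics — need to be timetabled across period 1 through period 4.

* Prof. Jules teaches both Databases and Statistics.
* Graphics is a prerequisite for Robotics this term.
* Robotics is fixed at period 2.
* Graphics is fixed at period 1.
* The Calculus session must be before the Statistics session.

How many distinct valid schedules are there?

18

Splitting on Calculus: it can be period 1 (9), period 2 (6), period 3 (3). Listing each branch's schedules as (Graphics, Robotics, Databases, Statistics) by period number:
Calculus=period 1: (1,2,1,2) (1,2,1,3) (1,2,1,4) (1,2,2,3) (1,2,2,4) (1,2,3,2) (1,2,3,4) (1,2,4,2) (1,2,4,3) — 9.
Calculus=period 2: (1,2,1,3) (1,2,1,4) (1,2,2,3) (1,2,2,4) (1,2,3,4) (1,2,4,3) — 6.
Calculus=period 3: (1,2,1,4) (1,2,2,4) (1,2,3,4) — 3.
Summing: 9 + 6 + 3 = 18.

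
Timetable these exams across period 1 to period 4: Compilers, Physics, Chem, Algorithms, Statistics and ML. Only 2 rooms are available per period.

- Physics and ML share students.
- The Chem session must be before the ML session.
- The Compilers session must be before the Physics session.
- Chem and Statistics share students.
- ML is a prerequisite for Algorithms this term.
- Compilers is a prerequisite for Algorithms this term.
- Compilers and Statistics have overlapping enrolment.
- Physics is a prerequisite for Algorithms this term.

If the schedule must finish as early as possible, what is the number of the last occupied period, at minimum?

period 4

The precedence chain requires at least 3 distinct periods.
With at most 2 per period and 6 exams, at least 3 periods are needed.
Could 3 periods be enough, i.e. nothing placed later than period 3? No: Algorithms must come after Physics (at period 1 or later) → {period 2, period 3}; Physics must come before Algorithms (at period 3 or earlier) → {period 1, period 2}; Physics must come after Compilers (at period 1 or later) → {period 2}; ML must come before Algorithms (at period 3 or earlier) → {period 1, period 2}; ML must come after Chem (at period 1 or later) → {period 2}; ML can't share with Physics (period 2) → nothing is left.
So 3 periods is not enough.
4 works (last occupied period: period 4): for example Compilers in period 1; Physics in period 2; Chem in period 1; ML in period 3; Statistics in period 2; Algorithms in period 4.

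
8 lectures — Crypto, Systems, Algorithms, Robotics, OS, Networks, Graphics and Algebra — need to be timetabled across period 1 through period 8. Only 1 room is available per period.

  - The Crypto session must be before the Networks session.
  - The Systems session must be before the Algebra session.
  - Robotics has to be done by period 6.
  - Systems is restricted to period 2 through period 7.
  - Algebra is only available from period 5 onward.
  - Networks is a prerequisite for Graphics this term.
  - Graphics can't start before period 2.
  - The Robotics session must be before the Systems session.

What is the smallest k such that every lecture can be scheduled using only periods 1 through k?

8

The precedence chain requires at least 3 distinct periods.
With at most 1 per period and 8 lectures, at least 8 periods are needed.
Algebra can't be placed before period 5, so the schedule must run through at least period 5.
8 works (last occupied period: period 8): for example Graphics=period 6; OS=period 8; Networks=period 4; Crypto=period 3; Algorithms=period 7; Systems=period 2; Robotics=period 1; Algebra=period 5.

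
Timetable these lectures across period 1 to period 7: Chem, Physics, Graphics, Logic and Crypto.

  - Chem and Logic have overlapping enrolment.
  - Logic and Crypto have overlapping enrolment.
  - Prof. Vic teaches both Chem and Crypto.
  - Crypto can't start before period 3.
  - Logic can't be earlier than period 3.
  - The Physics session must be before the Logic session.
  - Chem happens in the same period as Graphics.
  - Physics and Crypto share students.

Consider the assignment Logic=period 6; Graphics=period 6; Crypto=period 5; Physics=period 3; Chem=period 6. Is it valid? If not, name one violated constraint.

No. Chem and Logic have overlapping enrolment is not satisfied.

Chem happens in the same period as Graphics — holds.
Logic can't be earlier than period 3 — holds.
Chem and Logic have overlapping enrolment — violated.
Crypto can't start before period 3 — holds.
Logic and Crypto have overlapping enrolment — holds.
Physics and Crypto share students — holds.
Prof. Vic teaches both Chem and Crypto — holds.
The Physics session must be before the Logic session — holds.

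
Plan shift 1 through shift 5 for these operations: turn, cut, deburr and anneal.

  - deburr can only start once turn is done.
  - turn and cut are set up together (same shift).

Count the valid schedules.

Splitting on turn: it can be shift 1 (20), shift 2 (15), shift 3 (10), shift 4 (5). Listing each branch's schedules as (cut, deburr, anneal) by shift number:
turn=shift 1: (1,2,1) (1,2,2) (1,2,3) (1,2,4) (1,2,5) (1,3,1) (1,3,2) (1,3,3) (1,3,4) (1,3,5) (1,4,1) (1,4,2) (1,4,3) (1,4,4) (1,4,5) (1,5,1) (1,5,2) (1,5,3) (1,5,4) (1,5,5) — 20.
turn=shift 2: (2,3,1) (2,3,2) (2,3,3) (2,3,4) (2,3,5) (2,4,1) (2,4,2) (2,4,3) (2,4,4) (2,4,5) (2,5,1) (2,5,2) (2,5,3) (2,5,4) (2,5,5) — 15.
turn=shift 3: (3,4,1) (3,4,2) (3,4,3) (3,4,4) (3,4,5) (3,5,1) (3,5,2) (3,5,3) (3,5,4) (3,5,5) — 10.
turn=shift 4: (4,5,1) (4,5,2) (4,5,3) (4,5,4) (4,5,5) — 5.
Summing: 20 + 15 + 10 + 5 = 50.

50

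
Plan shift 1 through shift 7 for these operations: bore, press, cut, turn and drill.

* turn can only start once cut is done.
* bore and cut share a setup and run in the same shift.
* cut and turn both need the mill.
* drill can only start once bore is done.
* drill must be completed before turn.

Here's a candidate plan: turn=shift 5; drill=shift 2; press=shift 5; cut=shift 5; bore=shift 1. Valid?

No. bore and cut share a setup and run in the same shift is not satisfied.

drill can only start once bore is done — holds.
bore and cut share a setup and run in the same shift — violated.
cut and turn both need the mill — violated.
drill must be completed before turn — holds.
turn can only start once cut is done — violated.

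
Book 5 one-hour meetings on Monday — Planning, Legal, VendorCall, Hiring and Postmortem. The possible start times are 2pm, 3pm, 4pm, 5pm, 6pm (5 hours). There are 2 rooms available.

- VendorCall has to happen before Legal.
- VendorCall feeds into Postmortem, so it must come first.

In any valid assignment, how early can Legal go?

Precedence pushes Legal to at least 3pm.
Legal at 3pm is achievable: Postmortem=3pm, Planning=2pm, Legal=3pm, Hiring=4pm, VendorCall=2pm.

3pm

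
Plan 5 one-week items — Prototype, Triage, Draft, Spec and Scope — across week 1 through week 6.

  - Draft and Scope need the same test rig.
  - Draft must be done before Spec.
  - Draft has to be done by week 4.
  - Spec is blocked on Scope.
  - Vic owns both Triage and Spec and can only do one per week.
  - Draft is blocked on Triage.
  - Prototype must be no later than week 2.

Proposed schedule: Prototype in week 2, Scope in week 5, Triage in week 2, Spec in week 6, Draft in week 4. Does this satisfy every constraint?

Yes

Draft must be done before Spec — holds.
Draft and Scope need the same test rig — holds.
Vic owns both Triage and Spec and can only do one per week — holds.
Draft is blocked on Triage — holds.
Prototype must be no later than week 2 — holds.
Spec is blocked on Scope — holds.
Draft has to be done by week 4 — holds.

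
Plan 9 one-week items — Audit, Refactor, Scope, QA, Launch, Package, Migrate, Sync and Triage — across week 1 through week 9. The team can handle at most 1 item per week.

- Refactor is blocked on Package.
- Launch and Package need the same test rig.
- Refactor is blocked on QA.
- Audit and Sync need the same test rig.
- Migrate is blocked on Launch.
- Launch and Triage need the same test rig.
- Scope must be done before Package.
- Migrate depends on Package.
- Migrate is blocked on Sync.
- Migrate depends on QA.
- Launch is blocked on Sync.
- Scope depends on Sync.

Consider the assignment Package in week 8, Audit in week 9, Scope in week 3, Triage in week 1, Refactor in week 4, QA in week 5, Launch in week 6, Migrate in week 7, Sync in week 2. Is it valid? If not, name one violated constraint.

No — it violates: Refactor is blocked on Package

Scope depends on Sync — holds.
Audit and Sync need the same test rig — holds.
Migrate is blocked on Launch — holds.
Launch is blocked on Sync — holds.
Launch and Triage need the same test rig — holds.
Migrate depends on QA — holds.
Migrate depends on Package — violated.
The team can handle at most 1 item per week — holds.
Launch and Package need the same test rig — holds.
Scope must be done before Package — holds.
Refactor is blocked on Package — violated.
Refactor is blocked on QA — violated.
Migrate is blocked on Sync — holds.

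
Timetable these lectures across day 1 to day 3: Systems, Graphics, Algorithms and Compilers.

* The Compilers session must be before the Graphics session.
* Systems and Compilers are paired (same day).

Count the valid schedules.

9

Splitting on Systems: it can be day 1 (6), day 2 (3). Listing each branch's schedules as (Graphics, Algorithms, Compilers) by day number:
Systems=day 1: (2,1,1) (2,2,1) (2,3,1) (3,1,1) (3,2,1) (3,3,1) — 6.
Systems=day 2: (3,1,2) (3,2,2) (3,3,2) — 3.
Summing: 6 + 3 = 9.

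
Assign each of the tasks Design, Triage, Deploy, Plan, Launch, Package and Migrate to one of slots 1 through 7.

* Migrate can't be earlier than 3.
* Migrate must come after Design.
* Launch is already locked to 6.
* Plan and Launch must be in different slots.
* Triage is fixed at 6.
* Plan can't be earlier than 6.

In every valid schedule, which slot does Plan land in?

7

Plan's window is 6–7.
Launch is fixed at 6, and Plan can't share a slot with Launch.
So Plan must be 7.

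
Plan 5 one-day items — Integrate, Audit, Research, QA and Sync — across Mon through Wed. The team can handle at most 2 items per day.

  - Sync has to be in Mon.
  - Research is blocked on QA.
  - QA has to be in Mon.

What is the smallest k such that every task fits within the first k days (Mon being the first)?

3

The precedence chain requires at least 2 distinct days.
With at most 2 per day and 5 tasks, at least 3 days are needed.
3 works (last occupied day: Wed): for example QA in Mon, Research in Tue, Sync in Mon, Audit in Wed, Integrate in Tue.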